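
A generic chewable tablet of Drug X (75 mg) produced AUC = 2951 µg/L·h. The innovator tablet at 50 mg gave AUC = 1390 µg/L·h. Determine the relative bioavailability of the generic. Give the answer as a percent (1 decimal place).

F_rel = (AUC_test/D_test) / (AUC_ref/D_ref)
      = (2951/75) / (1390/50)
      = 39.3467 / 27.8 = 1.4153 = 141.53%

F_rel = 141.5%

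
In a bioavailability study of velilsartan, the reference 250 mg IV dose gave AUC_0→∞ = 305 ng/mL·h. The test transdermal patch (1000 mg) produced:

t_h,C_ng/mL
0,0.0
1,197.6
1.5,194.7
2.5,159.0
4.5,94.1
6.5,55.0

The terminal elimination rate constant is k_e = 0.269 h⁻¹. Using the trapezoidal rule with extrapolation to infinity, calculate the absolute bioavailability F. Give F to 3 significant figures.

F = 0.804

Trapezoidal AUC_0→6.5 (transdermal patch):
  [0→1]: (0.0+197.6)/2 × 1 = 98.8
  [1→1.5]: (197.6+194.7)/2 × 0.5 = 98.075
  [1.5→2.5]: (194.7+159.0)/2 × 1 = 176.85
  [2.5→4.5]: (159.0+94.1)/2 × 2 = 253.1
  [4.5→6.5]: (94.1+55.0)/2 × 2 = 149.1
  Sum = 775.925 ng/mL·h
Tail: C_last/k_e = 55.0/0.269 = 204.461
AUC_0→∞ (transdermal patch) = 775.925 + 204.461 = 980.386 ng/mL·h
F = (AUC_ev/D_ev)/(AUC_iv/D_iv) = (980.386/1000)/(305/250) = 0.980386/1.22 = 0.8036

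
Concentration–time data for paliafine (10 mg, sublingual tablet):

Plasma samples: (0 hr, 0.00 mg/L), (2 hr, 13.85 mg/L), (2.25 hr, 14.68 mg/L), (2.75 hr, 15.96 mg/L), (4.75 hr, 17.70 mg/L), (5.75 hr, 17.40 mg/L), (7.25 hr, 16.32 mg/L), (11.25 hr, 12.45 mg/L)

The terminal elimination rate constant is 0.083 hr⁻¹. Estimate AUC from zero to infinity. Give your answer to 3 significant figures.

Trapezoidal AUC_0→11.25:
  [0→2]: (0.00+13.85)/2 × 2 = 13.85
  [2→2.25]: (13.85+14.68)/2 × 0.25 = 3.56625
  [2.25→2.75]: (14.68+15.96)/2 × 0.5 = 7.66
  [2.75→4.75]: (15.96+17.70)/2 × 2 = 33.66
  [4.75→5.75]: (17.70+17.40)/2 × 1 = 17.55
  [5.75→7.25]: (17.40+16.32)/2 × 1.5 = 25.29
  [7.25→11.25]: (16.32+12.45)/2 × 4 = 57.54
  Sum = 159.11625 mg/L·hr
Extrapolated tail: C_last / k_e = 12.45 / 0.083 = 150.000
AUC_0→∞ = 159.11625 + 150.000 = 309.11625 mg/L·hr

AUC = 309 mg/L·hr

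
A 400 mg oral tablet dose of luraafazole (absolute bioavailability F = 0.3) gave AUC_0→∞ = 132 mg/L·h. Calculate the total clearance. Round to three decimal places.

CL = 0.909 L/h

CL = F × Dose / AUC_0→∞
   = 0.3 × 400 / 132 = 0.909091 L/h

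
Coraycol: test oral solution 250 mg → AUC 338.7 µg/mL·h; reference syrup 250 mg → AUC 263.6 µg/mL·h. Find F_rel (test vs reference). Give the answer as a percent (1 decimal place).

F_rel = (AUC_test/D_test) / (AUC_ref/D_ref)
      = (338.7/250) / (263.6/250)
      = 1.3548 / 1.0544 = 1.2849 = 128.49%

F_rel = 128.5%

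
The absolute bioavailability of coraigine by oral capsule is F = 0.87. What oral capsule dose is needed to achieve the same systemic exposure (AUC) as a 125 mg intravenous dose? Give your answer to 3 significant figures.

For equal systemic exposure: F × D_ev = D_iv
D_ev = D_iv / F = 125 / 0.87 = 143.678 mg

D_oral = 144 mg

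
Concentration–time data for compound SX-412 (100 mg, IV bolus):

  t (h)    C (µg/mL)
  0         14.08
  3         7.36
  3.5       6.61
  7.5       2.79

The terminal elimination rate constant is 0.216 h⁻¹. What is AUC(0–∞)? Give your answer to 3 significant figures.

Trapezoidal AUC_0→7.5:
  [0→3]: (14.08+7.36)/2 × 3 = 32.16
  [3→3.5]: (7.36+6.61)/2 × 0.5 = 3.4925
  [3.5→7.5]: (6.61+2.79)/2 × 4 = 18.8
  Sum = 54.4525 µg/mL·h
Extrapolated tail: C_last / k_e = 2.79 / 0.216 = 12.917
AUC_0→∞ = 54.4525 + 12.917 = 67.3695 µg/mL·h

AUC = 67.4 µg/mL·h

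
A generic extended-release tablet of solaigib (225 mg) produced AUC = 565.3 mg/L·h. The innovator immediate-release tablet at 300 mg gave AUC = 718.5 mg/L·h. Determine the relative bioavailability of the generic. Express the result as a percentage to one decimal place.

F_rel = 104.9%

F_rel = (AUC_test/D_test) / (AUC_ref/D_ref)
      = (565.3/225) / (718.5/300)
      = 2.51244 / 2.395 = 1.0490 = 104.90%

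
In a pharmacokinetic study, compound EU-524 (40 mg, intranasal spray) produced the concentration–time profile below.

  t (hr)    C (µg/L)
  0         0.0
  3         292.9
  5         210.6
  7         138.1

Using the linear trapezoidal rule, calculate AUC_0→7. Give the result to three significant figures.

Trapezoidal AUC_0→7:
  [0→3]: (0.0+292.9)/2 × 3 = 439.35
  [3→5]: (292.9+210.6)/2 × 2 = 503.5
  [5→7]: (210.6+138.1)/2 × 2 = 348.7
  Sum = 1291.55 µg/L·hr

AUC = 1290 µg/L·hr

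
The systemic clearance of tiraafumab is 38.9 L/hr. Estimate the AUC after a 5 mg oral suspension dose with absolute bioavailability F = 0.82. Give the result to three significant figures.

AUC_0→∞ = F × Dose / CL
        = 0.82 × 5 / 38.9 = 0.105398 mg/L·hr

AUC = 0.105 mg/L·hr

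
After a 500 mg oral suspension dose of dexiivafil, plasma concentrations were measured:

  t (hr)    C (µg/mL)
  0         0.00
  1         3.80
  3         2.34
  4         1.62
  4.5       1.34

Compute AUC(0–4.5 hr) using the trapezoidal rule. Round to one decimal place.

Trapezoidal AUC_0→4.5:
  [0→1]: (0.00+3.80)/2 × 1 = 1.9
  [1→3]: (3.80+2.34)/2 × 2 = 6.14
  [3→4]: (2.34+1.62)/2 × 1 = 1.98
  [4→4.5]: (1.62+1.34)/2 × 0.5 = 0.74
  Sum = 10.76 µg/mL·hr

AUC = 10.8 µg/mL·hr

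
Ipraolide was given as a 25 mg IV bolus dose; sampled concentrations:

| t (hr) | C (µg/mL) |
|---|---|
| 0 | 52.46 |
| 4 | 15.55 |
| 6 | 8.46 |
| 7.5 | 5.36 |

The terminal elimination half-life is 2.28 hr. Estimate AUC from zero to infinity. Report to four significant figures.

Trapezoidal AUC_0→7.5:
  [0→4]: (52.46+15.55)/2 × 4 = 136.02
  [4→6]: (15.55+8.46)/2 × 2 = 24.01
  [6→7.5]: (8.46+5.36)/2 × 1.5 = 10.365
  Sum = 170.395 µg/mL·hr
k_e = ln2 / t½ = 0.693147 / 2.28 = 0.3040 hr^-1
Extrapolated tail: C_last / k_e = 5.36 / 0.304 = 17.632
AUC_0→∞ = 170.395 + 17.632 = 188.027 µg/mL·hr

AUC = 188.0 µg/mL·hr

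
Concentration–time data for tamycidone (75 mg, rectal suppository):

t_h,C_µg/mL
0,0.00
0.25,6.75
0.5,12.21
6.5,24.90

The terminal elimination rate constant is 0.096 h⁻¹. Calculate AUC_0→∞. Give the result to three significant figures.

Trapezoidal AUC_0→6.5:
  [0→0.25]: (0.00+6.75)/2 × 0.25 = 0.84375
  [0.25→0.5]: (6.75+12.21)/2 × 0.25 = 2.37
  [0.5→6.5]: (12.21+24.90)/2 × 6 = 111.33
  Sum = 114.54375 µg/mL·h
Extrapolated tail: C_last / k_e = 24.90 / 0.096 = 259.375
AUC_0→∞ = 114.54375 + 259.375 = 373.91875 µg/mL·h

AUC = 374 µg/mL·h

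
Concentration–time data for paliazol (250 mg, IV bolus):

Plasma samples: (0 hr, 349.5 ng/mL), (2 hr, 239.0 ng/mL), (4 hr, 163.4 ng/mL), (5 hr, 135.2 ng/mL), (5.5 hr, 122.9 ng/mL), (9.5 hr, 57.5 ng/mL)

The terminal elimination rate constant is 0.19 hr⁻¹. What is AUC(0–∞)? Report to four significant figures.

AUC = 1868 ng/mL·hr

Trapezoidal AUC_0→9.5:
  [0→2]: (349.5+239.0)/2 × 2 = 588.5
  [2→4]: (239.0+163.4)/2 × 2 = 402.4
  [4→5]: (163.4+135.2)/2 × 1 = 149.3
  [5→5.5]: (135.2+122.9)/2 × 0.5 = 64.525
  [5.5→9.5]: (122.9+57.5)/2 × 4 = 360.8
  Sum = 1565.525 ng/mL·hr
Extrapolated tail: C_last / k_e = 57.5 / 0.19 = 302.632
AUC_0→∞ = 1565.525 + 302.632 = 1868.157 ng/mL·hr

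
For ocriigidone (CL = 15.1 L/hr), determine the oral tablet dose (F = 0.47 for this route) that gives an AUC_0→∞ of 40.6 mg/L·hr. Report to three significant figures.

Dose = 1300 mg

Dose = CL × AUC_0→∞ / F
     = 15.1 × 40.6 / 0.47 = 1304.38 mg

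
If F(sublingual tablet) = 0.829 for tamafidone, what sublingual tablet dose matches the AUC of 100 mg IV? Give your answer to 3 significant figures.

D_sublingual = 121 mg

For equal systemic exposure: F × D_ev = D_iv
D_ev = D_iv / F = 100 / 0.829 = 120.627 mg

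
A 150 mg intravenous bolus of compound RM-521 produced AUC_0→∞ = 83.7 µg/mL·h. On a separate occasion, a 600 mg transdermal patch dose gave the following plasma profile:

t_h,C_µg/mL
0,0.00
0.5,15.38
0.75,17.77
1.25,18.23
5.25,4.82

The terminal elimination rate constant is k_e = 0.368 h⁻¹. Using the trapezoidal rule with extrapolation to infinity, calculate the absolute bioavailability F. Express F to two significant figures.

F = 0.23

Trapezoidal AUC_0→5.25 (transdermal patch):
  [0→0.5]: (0.00+15.38)/2 × 0.5 = 3.845
  [0.5→0.75]: (15.38+17.77)/2 × 0.25 = 4.14375
  [0.75→1.25]: (17.77+18.23)/2 × 0.5 = 9.0
  [1.25→5.25]: (18.23+4.82)/2 × 4 = 46.1
  Sum = 63.08875 µg/mL·h
Tail: C_last/k_e = 4.82/0.368 = 13.098
AUC_0→∞ (transdermal patch) = 63.08875 + 13.098 = 76.18675 µg/mL·h
F = (AUC_ev/D_ev)/(AUC_iv/D_iv) = (76.18675/600)/(83.7/150) = 0.126978/0.558 = 0.2276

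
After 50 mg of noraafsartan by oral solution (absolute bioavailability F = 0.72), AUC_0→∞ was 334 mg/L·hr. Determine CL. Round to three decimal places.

CL = F × Dose / AUC_0→∞
   = 0.72 × 50 / 334 = 0.107784 L/hr

CL = 0.108 L/hr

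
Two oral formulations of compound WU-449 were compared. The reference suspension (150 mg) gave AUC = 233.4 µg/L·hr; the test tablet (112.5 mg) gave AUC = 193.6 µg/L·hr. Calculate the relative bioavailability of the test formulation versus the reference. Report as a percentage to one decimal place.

F_rel = (AUC_test/D_test) / (AUC_ref/D_ref)
      = (193.6/112.5) / (233.4/150)
      = 1.72089 / 1.556 = 1.1060 = 110.60%

F_rel = 110.6%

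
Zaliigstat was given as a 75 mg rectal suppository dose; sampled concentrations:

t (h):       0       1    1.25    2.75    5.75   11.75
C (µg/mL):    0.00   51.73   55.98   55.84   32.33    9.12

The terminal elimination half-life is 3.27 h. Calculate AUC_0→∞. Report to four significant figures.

Trapezoidal AUC_0→11.75:
  [0→1]: (0.00+51.73)/2 × 1 = 25.865
  [1→1.25]: (51.73+55.98)/2 × 0.25 = 13.46375
  [1.25→2.75]: (55.98+55.84)/2 × 1.5 = 83.865
  [2.75→5.75]: (55.84+32.33)/2 × 3 = 132.255
  [5.75→11.75]: (32.33+9.12)/2 × 6 = 124.35
  Sum = 379.79875 µg/mL·h
k_e = ln2 / t½ = 0.693147 / 3.27 = 0.2120 h^-1
Extrapolated tail: C_last / k_e = 9.12 / 0.212 = 43.019
AUC_0→∞ = 379.79875 + 43.019 = 422.81775 µg/mL·h

AUC = 422.8 µg/mL·h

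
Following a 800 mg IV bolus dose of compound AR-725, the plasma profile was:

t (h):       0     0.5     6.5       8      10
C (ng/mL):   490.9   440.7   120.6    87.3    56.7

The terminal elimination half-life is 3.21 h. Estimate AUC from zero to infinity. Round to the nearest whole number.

AUC = 2479 ng/mL·h

Trapezoidal AUC_0→10:
  [0→0.5]: (490.9+440.7)/2 × 0.5 = 232.9
  [0.5→6.5]: (440.7+120.6)/2 × 6 = 1683.9
  [6.5→8]: (120.6+87.3)/2 × 1.5 = 155.925
  [8→10]: (87.3+56.7)/2 × 2 = 144.0
  Sum = 2216.725 ng/mL·h
k_e = ln2 / t½ = 0.693147 / 3.21 = 0.2159 h^-1
Extrapolated tail: C_last / k_e = 56.7 / 0.2159 = 262.622
AUC_0→∞ = 2216.725 + 262.622 = 2479.347 ng/mL·h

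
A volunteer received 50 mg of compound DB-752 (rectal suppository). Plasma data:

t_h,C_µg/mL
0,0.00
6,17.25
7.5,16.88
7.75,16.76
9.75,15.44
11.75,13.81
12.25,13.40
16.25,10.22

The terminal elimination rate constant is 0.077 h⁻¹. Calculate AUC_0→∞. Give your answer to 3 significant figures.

Trapezoidal AUC_0→16.25:
  [0→6]: (0.00+17.25)/2 × 6 = 51.75
  [6→7.5]: (17.25+16.88)/2 × 1.5 = 25.5975
  [7.5→7.75]: (16.88+16.76)/2 × 0.25 = 4.205
  [7.75→9.75]: (16.76+15.44)/2 × 2 = 32.2
  [9.75→11.75]: (15.44+13.81)/2 × 2 = 29.25
  [11.75→12.25]: (13.81+13.40)/2 × 0.5 = 6.8025
  [12.25→16.25]: (13.40+10.22)/2 × 4 = 47.24
  Sum = 197.045 µg/mL·h
Extrapolated tail: C_last / k_e = 10.22 / 0.077 = 132.727
AUC_0→∞ = 197.045 + 132.727 = 329.772 µg/mL·h

AUC = 330 µg/mL·h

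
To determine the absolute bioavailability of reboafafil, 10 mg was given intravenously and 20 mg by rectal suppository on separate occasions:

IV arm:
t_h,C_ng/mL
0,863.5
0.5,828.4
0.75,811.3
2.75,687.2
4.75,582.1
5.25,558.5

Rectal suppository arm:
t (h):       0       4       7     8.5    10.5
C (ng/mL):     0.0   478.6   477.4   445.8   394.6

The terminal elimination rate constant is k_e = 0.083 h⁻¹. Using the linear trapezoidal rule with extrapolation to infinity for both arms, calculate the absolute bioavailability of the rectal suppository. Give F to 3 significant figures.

F = 0.417

Trapezoidal AUC_0→5.25 (IV):
  [0→0.5]: (863.5+828.4)/2 × 0.5 = 422.975
  [0.5→0.75]: (828.4+811.3)/2 × 0.25 = 204.9625
  [0.75→2.75]: (811.3+687.2)/2 × 2 = 1498.5
  [2.75→4.75]: (687.2+582.1)/2 × 2 = 1269.3
  [4.75→5.25]: (582.1+558.5)/2 × 0.5 = 285.15
  Sum = 3680.8875 ng/mL·h
IV tail: 558.5/0.083 = 6728.916; AUC_iv,0→∞ = 3680.8875 + 6728.916 = 10409.8035 ng/mL·h
Trapezoidal AUC_0→10.5 (rectal suppository):
  [0→4]: (0.0+478.6)/2 × 4 = 957.2
  [4→7]: (478.6+477.4)/2 × 3 = 1434.0
  [7→8.5]: (477.4+445.8)/2 × 1.5 = 692.4
  [8.5→10.5]: (445.8+394.6)/2 × 2 = 840.4
  Sum = 3924.0 ng/mL·h
rectal suppository tail: 394.6/0.083 = 4754.217; AUC_ev,0→∞ = 3924.0 + 4754.217 = 8678.217 ng/mL·h
F = (AUC_ev/D_ev)/(AUC_iv/D_iv) = (8678.217/20)/(10409.8035/10) = 433.91085/1040.98 = 0.4168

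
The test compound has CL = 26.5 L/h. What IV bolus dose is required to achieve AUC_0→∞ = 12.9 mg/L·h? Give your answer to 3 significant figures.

Dose = 342 mg

Dose_iv = CL × AUC_0→∞
     = 26.5 × 12.9 = 341.85 mg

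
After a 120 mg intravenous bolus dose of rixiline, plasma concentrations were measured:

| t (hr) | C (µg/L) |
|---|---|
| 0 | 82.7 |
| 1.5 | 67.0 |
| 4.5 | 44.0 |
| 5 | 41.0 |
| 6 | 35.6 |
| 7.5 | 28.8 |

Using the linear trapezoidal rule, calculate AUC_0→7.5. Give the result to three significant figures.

Trapezoidal AUC_0→7.5:
  [0→1.5]: (82.7+67.0)/2 × 1.5 = 112.275
  [1.5→4.5]: (67.0+44.0)/2 × 3 = 166.5
  [4.5→5]: (44.0+41.0)/2 × 0.5 = 21.25
  [5→6]: (41.0+35.6)/2 × 1 = 38.3
  [6→7.5]: (35.6+28.8)/2 × 1.5 = 48.3
  Sum = 386.625 µg/L·hr

AUC = 387 µg/L·hr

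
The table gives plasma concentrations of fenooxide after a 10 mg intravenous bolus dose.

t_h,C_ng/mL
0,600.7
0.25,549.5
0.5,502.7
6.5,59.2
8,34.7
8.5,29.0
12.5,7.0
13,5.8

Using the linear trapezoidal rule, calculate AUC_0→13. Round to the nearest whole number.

AUC = 2123 ng/mL·h

Trapezoidal AUC_0→13:
  [0→0.25]: (600.7+549.5)/2 × 0.25 = 143.775
  [0.25→0.5]: (549.5+502.7)/2 × 0.25 = 131.525
  [0.5→6.5]: (502.7+59.2)/2 × 6 = 1685.7
  [6.5→8]: (59.2+34.7)/2 × 1.5 = 70.425
  [8→8.5]: (34.7+29.0)/2 × 0.5 = 15.925
  [8.5→12.5]: (29.0+7.0)/2 × 4 = 72.0
  [12.5→13]: (7.0+5.8)/2 × 0.5 = 3.2
  Sum = 2122.55 ng/mL·h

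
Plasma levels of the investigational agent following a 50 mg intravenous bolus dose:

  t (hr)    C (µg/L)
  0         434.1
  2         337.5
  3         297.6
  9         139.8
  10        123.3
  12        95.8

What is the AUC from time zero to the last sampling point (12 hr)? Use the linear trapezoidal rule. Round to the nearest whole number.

AUC = 2752 µg/L·hr

Trapezoidal AUC_0→12:
  [0→2]: (434.1+337.5)/2 × 2 = 771.6
  [2→3]: (337.5+297.6)/2 × 1 = 317.55
  [3→9]: (297.6+139.8)/2 × 6 = 1312.2
  [9→10]: (139.8+123.3)/2 × 1 = 131.55
  [10→12]: (123.3+95.8)/2 × 2 = 219.1
  Sum = 2752.0 µg/L·hr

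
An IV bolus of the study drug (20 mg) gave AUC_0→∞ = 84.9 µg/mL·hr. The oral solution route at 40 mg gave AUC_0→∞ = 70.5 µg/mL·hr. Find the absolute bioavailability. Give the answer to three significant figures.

F = (AUC_ev / D_ev) / (AUC_iv / D_iv)
  = (70.5/40) / (84.9/20)
  = 1.7625 / 4.245 = 0.4152

F = 0.415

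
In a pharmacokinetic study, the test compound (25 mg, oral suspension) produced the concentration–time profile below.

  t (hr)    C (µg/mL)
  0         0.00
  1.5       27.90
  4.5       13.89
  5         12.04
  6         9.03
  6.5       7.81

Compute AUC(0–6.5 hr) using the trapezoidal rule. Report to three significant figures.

AUC = 105 µg/mL·hr

Trapezoidal AUC_0→6.5:
  [0→1.5]: (0.00+27.90)/2 × 1.5 = 20.925
  [1.5→4.5]: (27.90+13.89)/2 × 3 = 62.685
  [4.5→5]: (13.89+12.04)/2 × 0.5 = 6.4825
  [5→6]: (12.04+9.03)/2 × 1 = 10.535
  [6→6.5]: (9.03+7.81)/2 × 0.5 = 4.21
  Sum = 104.8375 µg/mL·hr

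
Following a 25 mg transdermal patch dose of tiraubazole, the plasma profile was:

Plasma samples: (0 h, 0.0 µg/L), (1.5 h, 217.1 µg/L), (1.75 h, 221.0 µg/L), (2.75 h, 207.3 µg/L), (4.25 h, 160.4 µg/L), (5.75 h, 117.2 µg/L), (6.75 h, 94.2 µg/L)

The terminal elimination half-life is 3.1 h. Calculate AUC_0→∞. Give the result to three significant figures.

Trapezoidal AUC_0→6.75:
  [0→1.5]: (0.0+217.1)/2 × 1.5 = 162.825
  [1.5→1.75]: (217.1+221.0)/2 × 0.25 = 54.7625
  [1.75→2.75]: (221.0+207.3)/2 × 1 = 214.15
  [2.75→4.25]: (207.3+160.4)/2 × 1.5 = 275.775
  [4.25→5.75]: (160.4+117.2)/2 × 1.5 = 208.2
  [5.75→6.75]: (117.2+94.2)/2 × 1 = 105.7
  Sum = 1021.4125 µg/L·h
k_e = ln2 / t½ = 0.693147 / 3.1 = 0.2236 h^-1
Extrapolated tail: C_last / k_e = 94.2 / 0.2236 = 421.288
AUC_0→∞ = 1021.4125 + 421.288 = 1442.7005 µg/L·h

AUC = 1440 µg/L·h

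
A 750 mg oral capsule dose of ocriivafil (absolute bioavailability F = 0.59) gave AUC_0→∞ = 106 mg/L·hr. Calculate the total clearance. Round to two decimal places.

CL = 4.17 L/hr

CL = F × Dose / AUC_0→∞
   = 0.59 × 750 / 106 = 4.17453 L/hr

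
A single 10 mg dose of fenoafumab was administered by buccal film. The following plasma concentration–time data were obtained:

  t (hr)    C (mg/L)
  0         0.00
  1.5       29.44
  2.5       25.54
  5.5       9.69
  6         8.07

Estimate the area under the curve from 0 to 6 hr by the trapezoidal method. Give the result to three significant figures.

Trapezoidal AUC_0→6:
  [0→1.5]: (0.00+29.44)/2 × 1.5 = 22.08
  [1.5→2.5]: (29.44+25.54)/2 × 1 = 27.49
  [2.5→5.5]: (25.54+9.69)/2 × 3 = 52.845
  [5.5→6]: (9.69+8.07)/2 × 0.5 = 4.44
  Sum = 106.855 mg/L·hr

AUC = 107 mg/L·hr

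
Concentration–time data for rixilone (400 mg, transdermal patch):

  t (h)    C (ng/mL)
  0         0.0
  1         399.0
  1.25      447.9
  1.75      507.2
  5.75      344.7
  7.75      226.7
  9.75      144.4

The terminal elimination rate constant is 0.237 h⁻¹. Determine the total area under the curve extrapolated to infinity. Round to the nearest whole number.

Trapezoidal AUC_0→9.75:
  [0→1]: (0.0+399.0)/2 × 1 = 199.5
  [1→1.25]: (399.0+447.9)/2 × 0.25 = 105.8625
  [1.25→1.75]: (447.9+507.2)/2 × 0.5 = 238.775
  [1.75→5.75]: (507.2+344.7)/2 × 4 = 1703.8
  [5.75→7.75]: (344.7+226.7)/2 × 2 = 571.4
  [7.75→9.75]: (226.7+144.4)/2 × 2 = 371.1
  Sum = 3190.4375 ng/mL·h
Extrapolated tail: C_last / k_e = 144.4 / 0.237 = 609.283
AUC_0→∞ = 3190.4375 + 609.283 = 3799.7205 ng/mL·h

AUC = 3800 ng/mL·h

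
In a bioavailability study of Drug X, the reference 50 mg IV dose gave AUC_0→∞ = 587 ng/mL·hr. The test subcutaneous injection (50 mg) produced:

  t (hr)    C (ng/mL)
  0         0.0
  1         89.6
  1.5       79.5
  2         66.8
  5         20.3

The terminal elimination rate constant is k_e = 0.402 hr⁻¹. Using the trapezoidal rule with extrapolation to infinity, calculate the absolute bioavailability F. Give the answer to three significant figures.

Trapezoidal AUC_0→5 (subcutaneous injection):
  [0→1]: (0.0+89.6)/2 × 1 = 44.8
  [1→1.5]: (89.6+79.5)/2 × 0.5 = 42.275
  [1.5→2]: (79.5+66.8)/2 × 0.5 = 36.575
  [2→5]: (66.8+20.3)/2 × 3 = 130.65
  Sum = 254.3 ng/mL·hr
Tail: C_last/k_e = 20.3/0.402 = 50.498
AUC_0→∞ (subcutaneous injection) = 254.3 + 50.498 = 304.798 ng/mL·hr
F = (AUC_ev/D_ev)/(AUC_iv/D_iv) = (304.798/50)/(587/50) = 6.09596/11.74 = 0.5192

F = 0.519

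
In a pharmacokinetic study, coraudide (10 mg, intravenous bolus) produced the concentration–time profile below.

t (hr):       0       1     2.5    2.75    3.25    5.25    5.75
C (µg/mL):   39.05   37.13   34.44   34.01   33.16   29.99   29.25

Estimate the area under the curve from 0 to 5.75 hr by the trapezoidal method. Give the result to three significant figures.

Trapezoidal AUC_0→5.75:
  [0→1]: (39.05+37.13)/2 × 1 = 38.09
  [1→2.5]: (37.13+34.44)/2 × 1.5 = 53.6775
  [2.5→2.75]: (34.44+34.01)/2 × 0.25 = 8.55625
  [2.75→3.25]: (34.01+33.16)/2 × 0.5 = 16.7925
  [3.25→5.25]: (33.16+29.99)/2 × 2 = 63.15
  [5.25→5.75]: (29.99+29.25)/2 × 0.5 = 14.81
  Sum = 195.07625 µg/mL·hr

AUC = 195 µg/mL·hr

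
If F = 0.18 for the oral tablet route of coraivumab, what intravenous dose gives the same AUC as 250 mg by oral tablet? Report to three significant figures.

Systemic exposure from an extravascular dose = F × D_ev, so the equivalent IV dose is F × D_ev.
D_iv = F × D_ev = 0.18 × 250 = 45 mg

D_iv = 45.0 mg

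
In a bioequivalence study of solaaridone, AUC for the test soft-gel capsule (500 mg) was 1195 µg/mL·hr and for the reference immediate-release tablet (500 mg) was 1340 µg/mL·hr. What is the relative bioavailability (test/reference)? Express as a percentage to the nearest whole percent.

F_rel = (AUC_test/D_test) / (AUC_ref/D_ref)
      = (1195/500) / (1340/500)
      = 2.39 / 2.68 = 0.8918 = 89.18%

F_rel = 89%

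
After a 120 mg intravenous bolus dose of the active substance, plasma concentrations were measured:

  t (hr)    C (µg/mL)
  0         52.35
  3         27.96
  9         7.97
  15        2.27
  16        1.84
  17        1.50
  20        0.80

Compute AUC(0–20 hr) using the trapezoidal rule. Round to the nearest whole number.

AUC = 266 µg/mL·hr

Trapezoidal AUC_0→20:
  [0→3]: (52.35+27.96)/2 × 3 = 120.465
  [3→9]: (27.96+7.97)/2 × 6 = 107.79
  [9→15]: (7.97+2.27)/2 × 6 = 30.72
  [15→16]: (2.27+1.84)/2 × 1 = 2.055
  [16→17]: (1.84+1.50)/2 × 1 = 1.67
  [17→20]: (1.50+0.80)/2 × 3 = 3.45
  Sum = 266.15 µg/mL·hr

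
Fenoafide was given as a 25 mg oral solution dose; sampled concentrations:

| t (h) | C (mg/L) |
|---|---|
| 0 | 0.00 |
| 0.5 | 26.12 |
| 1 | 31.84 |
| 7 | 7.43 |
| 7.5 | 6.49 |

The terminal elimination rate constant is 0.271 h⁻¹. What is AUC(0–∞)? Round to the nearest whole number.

AUC = 166 mg/L·h

Trapezoidal AUC_0→7.5:
  [0→0.5]: (0.00+26.12)/2 × 0.5 = 6.53
  [0.5→1]: (26.12+31.84)/2 × 0.5 = 14.49
  [1→7]: (31.84+7.43)/2 × 6 = 117.81
  [7→7.5]: (7.43+6.49)/2 × 0.5 = 3.48
  Sum = 142.31 mg/L·h
Extrapolated tail: C_last / k_e = 6.49 / 0.271 = 23.948
AUC_0→∞ = 142.31 + 23.948 = 166.258 mg/L·h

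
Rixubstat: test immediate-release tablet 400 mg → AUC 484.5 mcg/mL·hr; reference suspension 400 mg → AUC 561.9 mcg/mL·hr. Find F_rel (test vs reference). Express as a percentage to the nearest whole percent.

F_rel = 86%

F_rel = (AUC_test/D_test) / (AUC_ref/D_ref)
      = (484.5/400) / (561.9/400)
      = 1.21125 / 1.40475 = 0.8623 = 86.23%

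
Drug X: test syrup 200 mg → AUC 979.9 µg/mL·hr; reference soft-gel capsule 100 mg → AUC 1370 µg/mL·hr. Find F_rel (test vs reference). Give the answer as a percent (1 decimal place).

F_rel = 35.8%

F_rel = (AUC_test/D_test) / (AUC_ref/D_ref)
      = (979.9/200) / (1370/100)
      = 4.8995 / 13.7 = 0.3576 = 35.76%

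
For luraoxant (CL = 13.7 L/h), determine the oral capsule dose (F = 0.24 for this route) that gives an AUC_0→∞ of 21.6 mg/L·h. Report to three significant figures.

Dose = 1230 mg

Dose = CL × AUC_0→∞ / F
     = 13.7 × 21.6 / 0.24 = 1233 mg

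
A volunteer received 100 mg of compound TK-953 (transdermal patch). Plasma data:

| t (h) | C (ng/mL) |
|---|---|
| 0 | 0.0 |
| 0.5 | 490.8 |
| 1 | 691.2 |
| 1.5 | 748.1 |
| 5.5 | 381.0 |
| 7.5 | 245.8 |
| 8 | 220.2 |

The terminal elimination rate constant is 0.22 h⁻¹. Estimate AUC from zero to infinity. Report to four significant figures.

AUC = 4780 ng/mL·h

Trapezoidal AUC_0→8:
  [0→0.5]: (0.0+490.8)/2 × 0.5 = 122.7
  [0.5→1]: (490.8+691.2)/2 × 0.5 = 295.5
  [1→1.5]: (691.2+748.1)/2 × 0.5 = 359.825
  [1.5→5.5]: (748.1+381.0)/2 × 4 = 2258.2
  [5.5→7.5]: (381.0+245.8)/2 × 2 = 626.8
  [7.5→8]: (245.8+220.2)/2 × 0.5 = 116.5
  Sum = 3779.525 ng/mL·h
Extrapolated tail: C_last / k_e = 220.2 / 0.22 = 1000.909
AUC_0→∞ = 3779.525 + 1000.909 = 4780.434 ng/mL·h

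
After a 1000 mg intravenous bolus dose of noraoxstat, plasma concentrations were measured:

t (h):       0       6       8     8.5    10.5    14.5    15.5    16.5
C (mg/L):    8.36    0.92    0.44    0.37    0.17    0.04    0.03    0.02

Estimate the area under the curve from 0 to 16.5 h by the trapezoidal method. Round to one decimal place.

Trapezoidal AUC_0→16.5:
  [0→6]: (8.36+0.92)/2 × 6 = 27.84
  [6→8]: (0.92+0.44)/2 × 2 = 1.36
  [8→8.5]: (0.44+0.37)/2 × 0.5 = 0.2025
  [8.5→10.5]: (0.37+0.17)/2 × 2 = 0.54
  [10.5→14.5]: (0.17+0.04)/2 × 4 = 0.42
  [14.5→15.5]: (0.04+0.03)/2 × 1 = 0.035
  [15.5→16.5]: (0.03+0.02)/2 × 1 = 0.025
  Sum = 30.4225 mg/L·h

AUC = 30.4 mg/L·h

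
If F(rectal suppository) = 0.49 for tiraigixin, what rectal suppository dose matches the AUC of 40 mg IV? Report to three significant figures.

D_rectal = 81.6 mg

For equal systemic exposure: F × D_ev = D_iv
D_ev = D_iv / F = 40 / 0.49 = 81.6327 mg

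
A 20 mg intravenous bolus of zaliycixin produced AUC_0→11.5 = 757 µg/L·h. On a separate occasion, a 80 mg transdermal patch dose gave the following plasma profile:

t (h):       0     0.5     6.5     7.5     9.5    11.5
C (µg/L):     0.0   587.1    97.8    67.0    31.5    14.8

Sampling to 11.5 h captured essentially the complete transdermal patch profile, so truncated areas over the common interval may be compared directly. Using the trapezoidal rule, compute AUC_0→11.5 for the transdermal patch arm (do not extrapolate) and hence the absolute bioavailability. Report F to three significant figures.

F = 0.802

Trapezoidal AUC_0→11.5 (transdermal patch):
  [0→0.5]: (0.0+587.1)/2 × 0.5 = 146.775
  [0.5→6.5]: (587.1+97.8)/2 × 6 = 2054.7
  [6.5→7.5]: (97.8+67.0)/2 × 1 = 82.4
  [7.5→9.5]: (67.0+31.5)/2 × 2 = 98.5
  [9.5→11.5]: (31.5+14.8)/2 × 2 = 46.3
  Sum = 2428.675 µg/L·h
F = (AUC_ev/D_ev)/(AUC_iv/D_iv) = (2428.675/80)/(757/20) = 30.3584/37.85 = 0.8021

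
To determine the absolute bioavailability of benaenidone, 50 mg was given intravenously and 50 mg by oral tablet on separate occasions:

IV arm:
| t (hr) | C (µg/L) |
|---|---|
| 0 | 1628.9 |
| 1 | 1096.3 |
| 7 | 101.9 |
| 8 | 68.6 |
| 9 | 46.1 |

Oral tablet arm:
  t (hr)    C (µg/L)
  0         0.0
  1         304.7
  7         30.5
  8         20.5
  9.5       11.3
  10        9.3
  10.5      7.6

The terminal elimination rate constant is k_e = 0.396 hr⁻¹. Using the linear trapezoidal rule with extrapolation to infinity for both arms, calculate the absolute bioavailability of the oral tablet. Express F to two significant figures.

F = 0.24

Trapezoidal AUC_0→9 (IV):
  [0→1]: (1628.9+1096.3)/2 × 1 = 1362.6
  [1→7]: (1096.3+101.9)/2 × 6 = 3594.6
  [7→8]: (101.9+68.6)/2 × 1 = 85.25
  [8→9]: (68.6+46.1)/2 × 1 = 57.35
  Sum = 5099.8 µg/L·hr
IV tail: 46.1/0.396 = 116.414; AUC_iv,0→∞ = 5099.8 + 116.414 = 5216.214 µg/L·hr
Trapezoidal AUC_0→10.5 (oral tablet):
  [0→1]: (0.0+304.7)/2 × 1 = 152.35
  [1→7]: (304.7+30.5)/2 × 6 = 1005.6
  [7→8]: (30.5+20.5)/2 × 1 = 25.5
  [8→9.5]: (20.5+11.3)/2 × 1.5 = 23.85
  [9.5→10]: (11.3+9.3)/2 × 0.5 = 5.15
  [10→10.5]: (9.3+7.6)/2 × 0.5 = 4.225
  Sum = 1216.675 µg/L·hr
oral tablet tail: 7.6/0.396 = 19.192; AUC_ev,0→∞ = 1216.675 + 19.192 = 1235.867 µg/L·hr
F = (AUC_ev/D_ev)/(AUC_iv/D_iv) = (1235.867/50)/(5216.214/50) = 24.71734/104.32428 = 0.2369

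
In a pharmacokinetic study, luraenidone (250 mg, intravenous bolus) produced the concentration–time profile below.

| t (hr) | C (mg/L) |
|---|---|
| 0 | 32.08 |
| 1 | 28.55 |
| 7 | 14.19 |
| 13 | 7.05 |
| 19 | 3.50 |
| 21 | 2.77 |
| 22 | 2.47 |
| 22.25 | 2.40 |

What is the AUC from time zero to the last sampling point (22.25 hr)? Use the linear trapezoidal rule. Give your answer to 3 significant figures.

Trapezoidal AUC_0→22.25:
  [0→1]: (32.08+28.55)/2 × 1 = 30.315
  [1→7]: (28.55+14.19)/2 × 6 = 128.22
  [7→13]: (14.19+7.05)/2 × 6 = 63.72
  [13→19]: (7.05+3.50)/2 × 6 = 31.65
  [19→21]: (3.50+2.77)/2 × 2 = 6.27
  [21→22]: (2.77+2.47)/2 × 1 = 2.62
  [22→22.25]: (2.47+2.40)/2 × 0.25 = 0.60875
  Sum = 263.40375 mg/L·hr

AUC = 263 mg/L·hr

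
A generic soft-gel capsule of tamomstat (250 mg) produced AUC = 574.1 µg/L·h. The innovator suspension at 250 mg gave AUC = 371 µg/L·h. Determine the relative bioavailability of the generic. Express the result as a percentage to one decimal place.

F_rel = (AUC_test/D_test) / (AUC_ref/D_ref)
      = (574.1/250) / (371/250)
      = 2.2964 / 1.484 = 1.5474 = 154.74%

F_rel = 154.7%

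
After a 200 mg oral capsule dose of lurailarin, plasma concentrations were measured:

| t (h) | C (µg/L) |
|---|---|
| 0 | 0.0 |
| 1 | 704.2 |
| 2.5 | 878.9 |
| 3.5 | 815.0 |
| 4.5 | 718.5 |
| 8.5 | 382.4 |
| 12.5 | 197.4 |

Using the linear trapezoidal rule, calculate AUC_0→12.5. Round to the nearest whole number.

Trapezoidal AUC_0→12.5:
  [0→1]: (0.0+704.2)/2 × 1 = 352.1
  [1→2.5]: (704.2+878.9)/2 × 1.5 = 1187.325
  [2.5→3.5]: (878.9+815.0)/2 × 1 = 846.95
  [3.5→4.5]: (815.0+718.5)/2 × 1 = 766.75
  [4.5→8.5]: (718.5+382.4)/2 × 4 = 2201.8
  [8.5→12.5]: (382.4+197.4)/2 × 4 = 1159.6
  Sum = 6514.525 µg/L·h

AUC = 6515 µg/L·h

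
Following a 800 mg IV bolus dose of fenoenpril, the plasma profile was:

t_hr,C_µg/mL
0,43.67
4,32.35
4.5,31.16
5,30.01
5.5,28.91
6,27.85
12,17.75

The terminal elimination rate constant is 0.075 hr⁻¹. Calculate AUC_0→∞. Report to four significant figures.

Trapezoidal AUC_0→12:
  [0→4]: (43.67+32.35)/2 × 4 = 152.04
  [4→4.5]: (32.35+31.16)/2 × 0.5 = 15.8775
  [4.5→5]: (31.16+30.01)/2 × 0.5 = 15.2925
  [5→5.5]: (30.01+28.91)/2 × 0.5 = 14.73
  [5.5→6]: (28.91+27.85)/2 × 0.5 = 14.19
  [6→12]: (27.85+17.75)/2 × 6 = 136.8
  Sum = 348.93 µg/mL·hr
Extrapolated tail: C_last / k_e = 17.75 / 0.075 = 236.667
AUC_0→∞ = 348.93 + 236.667 = 585.597 µg/mL·hr

AUC = 585.6 µg/mL·hr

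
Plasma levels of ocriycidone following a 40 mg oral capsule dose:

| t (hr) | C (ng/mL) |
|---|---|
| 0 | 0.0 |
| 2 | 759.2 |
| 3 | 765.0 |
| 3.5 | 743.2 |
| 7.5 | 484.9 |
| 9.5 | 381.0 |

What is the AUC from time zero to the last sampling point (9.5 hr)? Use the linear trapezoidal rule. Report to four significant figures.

Trapezoidal AUC_0→9.5:
  [0→2]: (0.0+759.2)/2 × 2 = 759.2
  [2→3]: (759.2+765.0)/2 × 1 = 762.1
  [3→3.5]: (765.0+743.2)/2 × 0.5 = 377.05
  [3.5→7.5]: (743.2+484.9)/2 × 4 = 2456.2
  [7.5→9.5]: (484.9+381.0)/2 × 2 = 865.9
  Sum = 5220.45 ng/mL·hr

AUC = 5220 ng/mL·hr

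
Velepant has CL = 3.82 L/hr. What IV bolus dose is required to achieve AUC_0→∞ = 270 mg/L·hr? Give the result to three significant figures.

Dose = 1030 mg

Dose_iv = CL × AUC_0→∞
     = 3.82 × 270 = 1031.4 mg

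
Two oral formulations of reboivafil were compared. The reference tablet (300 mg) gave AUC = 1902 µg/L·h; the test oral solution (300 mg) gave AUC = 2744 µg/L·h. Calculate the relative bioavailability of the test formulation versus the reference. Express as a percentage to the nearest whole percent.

F_rel = (AUC_test/D_test) / (AUC_ref/D_ref)
      = (2744/300) / (1902/300)
      = 9.14667 / 6.34 = 1.4427 = 144.27%

F_rel = 144%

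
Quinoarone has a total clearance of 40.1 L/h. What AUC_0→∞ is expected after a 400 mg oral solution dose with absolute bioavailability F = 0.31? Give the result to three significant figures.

AUC = 3.09 mg/L·h

AUC_0→∞ = F × Dose / CL
        = 0.31 × 400 / 40.1 = 3.09227 mg/L·h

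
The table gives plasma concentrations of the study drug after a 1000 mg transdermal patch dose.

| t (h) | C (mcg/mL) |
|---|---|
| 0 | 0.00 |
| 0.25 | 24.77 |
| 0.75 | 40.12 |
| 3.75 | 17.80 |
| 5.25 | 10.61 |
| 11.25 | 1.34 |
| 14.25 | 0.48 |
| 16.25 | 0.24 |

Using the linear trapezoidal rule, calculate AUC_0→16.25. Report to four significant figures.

AUC = 166.8 mcg/mL·h

Trapezoidal AUC_0→16.25:
  [0→0.25]: (0.00+24.77)/2 × 0.25 = 3.09625
  [0.25→0.75]: (24.77+40.12)/2 × 0.5 = 16.2225
  [0.75→3.75]: (40.12+17.80)/2 × 3 = 86.88
  [3.75→5.25]: (17.80+10.61)/2 × 1.5 = 21.3075
  [5.25→11.25]: (10.61+1.34)/2 × 6 = 35.85
  [11.25→14.25]: (1.34+0.48)/2 × 3 = 2.73
  [14.25→16.25]: (0.48+0.24)/2 × 2 = 0.72
  Sum = 166.80625 mcg/mL·h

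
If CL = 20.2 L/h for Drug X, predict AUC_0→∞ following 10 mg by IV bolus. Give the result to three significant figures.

AUC = 0.495 mg/L·h

AUC_0→∞ = Dose_iv / CL
        = 10 / 20.2 = 0.49505 mg/L·h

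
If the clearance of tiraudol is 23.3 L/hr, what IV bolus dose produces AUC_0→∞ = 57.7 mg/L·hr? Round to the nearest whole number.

Dose_iv = CL × AUC_0→∞
     = 23.3 × 57.7 = 1344.41 mg

Dose = 1344 mg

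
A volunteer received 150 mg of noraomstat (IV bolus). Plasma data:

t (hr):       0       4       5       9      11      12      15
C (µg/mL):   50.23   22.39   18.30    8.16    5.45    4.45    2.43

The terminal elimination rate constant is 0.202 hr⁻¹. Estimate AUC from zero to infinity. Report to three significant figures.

Trapezoidal AUC_0→15:
  [0→4]: (50.23+22.39)/2 × 4 = 145.24
  [4→5]: (22.39+18.30)/2 × 1 = 20.345
  [5→9]: (18.30+8.16)/2 × 4 = 52.92
  [9→11]: (8.16+5.45)/2 × 2 = 13.61
  [11→12]: (5.45+4.45)/2 × 1 = 4.95
  [12→15]: (4.45+2.43)/2 × 3 = 10.32
  Sum = 247.385 µg/mL·hr
Extrapolated tail: C_last / k_e = 2.43 / 0.202 = 12.030
AUC_0→∞ = 247.385 + 12.030 = 259.415 µg/mL·hr

AUC = 259 µg/mL·hr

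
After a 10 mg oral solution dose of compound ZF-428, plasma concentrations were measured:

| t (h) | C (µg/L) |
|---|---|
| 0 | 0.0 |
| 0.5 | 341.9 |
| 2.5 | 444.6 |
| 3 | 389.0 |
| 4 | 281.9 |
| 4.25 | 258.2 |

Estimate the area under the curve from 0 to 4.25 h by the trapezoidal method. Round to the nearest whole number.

AUC = 1483 µg/L·h

Trapezoidal AUC_0→4.25:
  [0→0.5]: (0.0+341.9)/2 × 0.5 = 85.475
  [0.5→2.5]: (341.9+444.6)/2 × 2 = 786.5
  [2.5→3]: (444.6+389.0)/2 × 0.5 = 208.4
  [3→4]: (389.0+281.9)/2 × 1 = 335.45
  [4→4.25]: (281.9+258.2)/2 × 0.25 = 67.5125
  Sum = 1483.3375 µg/L·h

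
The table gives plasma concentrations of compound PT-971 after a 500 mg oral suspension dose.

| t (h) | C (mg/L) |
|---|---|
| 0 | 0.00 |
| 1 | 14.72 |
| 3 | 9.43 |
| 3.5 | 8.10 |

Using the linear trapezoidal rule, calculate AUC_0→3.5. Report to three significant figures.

AUC = 35.9 mg/L·h

Trapezoidal AUC_0→3.5:
  [0→1]: (0.00+14.72)/2 × 1 = 7.36
  [1→3]: (14.72+9.43)/2 × 2 = 24.15
  [3→3.5]: (9.43+8.10)/2 × 0.5 = 4.3825
  Sum = 35.8925 mg/L·h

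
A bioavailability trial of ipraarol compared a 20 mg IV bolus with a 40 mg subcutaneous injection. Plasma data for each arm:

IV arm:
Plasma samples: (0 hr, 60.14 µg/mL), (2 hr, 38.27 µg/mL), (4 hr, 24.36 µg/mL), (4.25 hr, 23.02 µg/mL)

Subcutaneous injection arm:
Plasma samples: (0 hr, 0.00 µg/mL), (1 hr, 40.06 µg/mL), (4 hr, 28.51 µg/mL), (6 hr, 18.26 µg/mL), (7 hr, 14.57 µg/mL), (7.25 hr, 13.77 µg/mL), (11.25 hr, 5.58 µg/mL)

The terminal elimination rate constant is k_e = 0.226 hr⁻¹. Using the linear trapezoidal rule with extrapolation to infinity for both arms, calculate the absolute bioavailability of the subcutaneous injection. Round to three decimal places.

Trapezoidal AUC_0→4.25 (IV):
  [0→2]: (60.14+38.27)/2 × 2 = 98.41
  [2→4]: (38.27+24.36)/2 × 2 = 62.63
  [4→4.25]: (24.36+23.02)/2 × 0.25 = 5.9225
  Sum = 166.9625 µg/mL·hr
IV tail: 23.02/0.226 = 101.858; AUC_iv,0→∞ = 166.9625 + 101.858 = 268.8205 µg/mL·hr
Trapezoidal AUC_0→11.25 (subcutaneous injection):
  [0→1]: (0.00+40.06)/2 × 1 = 20.03
  [1→4]: (40.06+28.51)/2 × 3 = 102.855
  [4→6]: (28.51+18.26)/2 × 2 = 46.77
  [6→7]: (18.26+14.57)/2 × 1 = 16.415
  [7→7.25]: (14.57+13.77)/2 × 0.25 = 3.5425
  [7.25→11.25]: (13.77+5.58)/2 × 4 = 38.7
  Sum = 228.3125 µg/mL·hr
subcutaneous injection tail: 5.58/0.226 = 24.690; AUC_ev,0→∞ = 228.3125 + 24.690 = 253.0025 µg/mL·hr
F = (AUC_ev/D_ev)/(AUC_iv/D_iv) = (253.0025/40)/(268.8205/20) = 6.3250625/13.441025 = 0.4706

F = 0.471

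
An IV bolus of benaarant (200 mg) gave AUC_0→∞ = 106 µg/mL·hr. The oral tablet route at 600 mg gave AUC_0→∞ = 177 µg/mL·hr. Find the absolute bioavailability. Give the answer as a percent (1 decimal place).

F = (AUC_ev / D_ev) / (AUC_iv / D_iv)
  = (177/600) / (106/200)
  = 0.295 / 0.53 = 0.5566
  = 55.66%

F = 55.7%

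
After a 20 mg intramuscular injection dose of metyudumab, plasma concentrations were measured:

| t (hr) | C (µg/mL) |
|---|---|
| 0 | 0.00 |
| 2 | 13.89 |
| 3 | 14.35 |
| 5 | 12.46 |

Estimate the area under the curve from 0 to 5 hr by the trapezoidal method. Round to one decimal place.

AUC = 54.8 µg/mL·hr

Trapezoidal AUC_0→5:
  [0→2]: (0.00+13.89)/2 × 2 = 13.89
  [2→3]: (13.89+14.35)/2 × 1 = 14.12
  [3→5]: (14.35+12.46)/2 × 2 = 26.81
  Sum = 54.82 µg/mL·hr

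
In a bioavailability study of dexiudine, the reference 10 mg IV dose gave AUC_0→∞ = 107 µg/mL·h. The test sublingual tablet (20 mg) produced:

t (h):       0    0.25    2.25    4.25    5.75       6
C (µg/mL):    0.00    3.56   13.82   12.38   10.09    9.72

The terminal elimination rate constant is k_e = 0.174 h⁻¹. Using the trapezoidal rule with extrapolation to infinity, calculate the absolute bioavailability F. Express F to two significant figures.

F = 0.56

Trapezoidal AUC_0→6 (sublingual tablet):
  [0→0.25]: (0.00+3.56)/2 × 0.25 = 0.445
  [0.25→2.25]: (3.56+13.82)/2 × 2 = 17.38
  [2.25→4.25]: (13.82+12.38)/2 × 2 = 26.2
  [4.25→5.75]: (12.38+10.09)/2 × 1.5 = 16.8525
  [5.75→6]: (10.09+9.72)/2 × 0.25 = 2.47625
  Sum = 63.35375 µg/mL·h
Tail: C_last/k_e = 9.72/0.174 = 55.862
AUC_0→∞ (sublingual tablet) = 63.35375 + 55.862 = 119.21575 µg/mL·h
F = (AUC_ev/D_ev)/(AUC_iv/D_iv) = (119.21575/20)/(107/10) = 5.9607875/10.7 = 0.5571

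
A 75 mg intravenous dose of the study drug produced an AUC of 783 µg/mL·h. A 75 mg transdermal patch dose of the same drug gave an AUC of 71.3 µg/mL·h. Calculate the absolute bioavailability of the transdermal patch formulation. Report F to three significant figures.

F = (AUC_ev / D_ev) / (AUC_iv / D_iv)
  = (71.3/75) / (783/75)
  = 0.950667 / 10.44 = 0.0911

F = 0.0911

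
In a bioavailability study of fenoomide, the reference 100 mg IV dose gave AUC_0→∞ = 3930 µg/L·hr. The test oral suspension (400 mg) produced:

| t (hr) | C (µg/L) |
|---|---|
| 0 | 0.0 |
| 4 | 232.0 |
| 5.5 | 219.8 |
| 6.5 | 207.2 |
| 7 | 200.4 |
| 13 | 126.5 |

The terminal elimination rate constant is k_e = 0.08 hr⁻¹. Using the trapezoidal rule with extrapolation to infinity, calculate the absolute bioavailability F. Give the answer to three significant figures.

F = 0.234

Trapezoidal AUC_0→13 (oral suspension):
  [0→4]: (0.0+232.0)/2 × 4 = 464.0
  [4→5.5]: (232.0+219.8)/2 × 1.5 = 338.85
  [5.5→6.5]: (219.8+207.2)/2 × 1 = 213.5
  [6.5→7]: (207.2+200.4)/2 × 0.5 = 101.9
  [7→13]: (200.4+126.5)/2 × 6 = 980.7
  Sum = 2098.95 µg/L·hr
Tail: C_last/k_e = 126.5/0.08 = 1581.250
AUC_0→∞ (oral suspension) = 2098.95 + 1581.250 = 3680.2 µg/L·hr
F = (AUC_ev/D_ev)/(AUC_iv/D_iv) = (3680.2/400)/(3930/100) = 9.2005/39.3 = 0.2341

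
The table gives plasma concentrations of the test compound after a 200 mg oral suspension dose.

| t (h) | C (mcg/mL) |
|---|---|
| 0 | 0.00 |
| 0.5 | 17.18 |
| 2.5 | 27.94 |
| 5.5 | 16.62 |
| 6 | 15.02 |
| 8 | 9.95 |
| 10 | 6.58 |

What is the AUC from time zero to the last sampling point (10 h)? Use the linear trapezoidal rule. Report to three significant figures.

Trapezoidal AUC_0→10:
  [0→0.5]: (0.00+17.18)/2 × 0.5 = 4.295
  [0.5→2.5]: (17.18+27.94)/2 × 2 = 45.12
  [2.5→5.5]: (27.94+16.62)/2 × 3 = 66.84
  [5.5→6]: (16.62+15.02)/2 × 0.5 = 7.91
  [6→8]: (15.02+9.95)/2 × 2 = 24.97
  [8→10]: (9.95+6.58)/2 × 2 = 16.53
  Sum = 165.665 mcg/mL·h

AUC = 166 mcg/mL·h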